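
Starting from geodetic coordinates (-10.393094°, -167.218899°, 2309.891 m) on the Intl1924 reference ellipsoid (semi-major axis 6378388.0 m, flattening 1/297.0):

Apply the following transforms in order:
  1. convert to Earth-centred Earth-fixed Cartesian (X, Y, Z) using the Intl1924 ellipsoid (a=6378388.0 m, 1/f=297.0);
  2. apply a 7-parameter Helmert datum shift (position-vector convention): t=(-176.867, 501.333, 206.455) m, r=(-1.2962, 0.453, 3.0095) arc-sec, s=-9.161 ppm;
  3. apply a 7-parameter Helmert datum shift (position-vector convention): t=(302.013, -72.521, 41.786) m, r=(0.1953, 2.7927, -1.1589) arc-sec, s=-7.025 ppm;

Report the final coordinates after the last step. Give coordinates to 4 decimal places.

X=-6120957.2813 m, Y=-1388183.6692 m, Z=-1143100.7022 m

start: φ=-10.393094°, λ=-167.218899°, h=2309.891 m
→ ECEF (a=6378388.000, f=1/297.0): X=-6121175.9760, Y=-1388573.9327, Z=-1143471.1824
→ Helmert 7p (PV): X=-6121279.0184, Y=-1388156.3747, Z=-1143232.0829
→ Helmert 7p (PV): X=-6120957.2813, Y=-1388183.6692, Z=-1143100.7022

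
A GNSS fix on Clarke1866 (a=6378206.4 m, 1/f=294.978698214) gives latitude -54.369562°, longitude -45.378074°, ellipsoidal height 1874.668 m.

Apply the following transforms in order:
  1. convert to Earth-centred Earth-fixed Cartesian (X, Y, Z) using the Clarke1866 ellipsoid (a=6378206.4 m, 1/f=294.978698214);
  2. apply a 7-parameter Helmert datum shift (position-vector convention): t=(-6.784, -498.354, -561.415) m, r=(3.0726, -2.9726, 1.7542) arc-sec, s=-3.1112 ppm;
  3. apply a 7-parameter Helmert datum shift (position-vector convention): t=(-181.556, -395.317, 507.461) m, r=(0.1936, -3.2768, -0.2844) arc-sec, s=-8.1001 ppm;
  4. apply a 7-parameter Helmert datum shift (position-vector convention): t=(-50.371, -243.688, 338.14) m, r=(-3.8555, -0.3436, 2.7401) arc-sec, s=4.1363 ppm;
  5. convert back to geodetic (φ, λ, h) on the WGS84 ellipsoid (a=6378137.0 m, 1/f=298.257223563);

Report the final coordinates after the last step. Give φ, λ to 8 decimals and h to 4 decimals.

start: φ=-54.369562°, λ=-45.378074°, h=1874.668 m
→ ECEF (a=6378206.400, f=1/294.978698214): X=2616592.8680, Y=-2651354.6412, Z=-5162136.2264
→ Helmert 7p (PV): X=2616674.8862, Y=-2651745.5964, Z=-5162683.3673
→ Helmert 7p (PV): X=2616550.4943, Y=-2652118.1962, Z=-5162095.0078
→ Helmert 7p (PV): X=2616554.7771, Y=-2652434.5850, Z=-5161724.2875
→ geod (Bowring, a=6378137.000): φ=-54.35996475°, λ=-45.39015637°, h=1884.5910 m

φ=-54.35996475°, λ=-45.39015637°, h=1884.5910 m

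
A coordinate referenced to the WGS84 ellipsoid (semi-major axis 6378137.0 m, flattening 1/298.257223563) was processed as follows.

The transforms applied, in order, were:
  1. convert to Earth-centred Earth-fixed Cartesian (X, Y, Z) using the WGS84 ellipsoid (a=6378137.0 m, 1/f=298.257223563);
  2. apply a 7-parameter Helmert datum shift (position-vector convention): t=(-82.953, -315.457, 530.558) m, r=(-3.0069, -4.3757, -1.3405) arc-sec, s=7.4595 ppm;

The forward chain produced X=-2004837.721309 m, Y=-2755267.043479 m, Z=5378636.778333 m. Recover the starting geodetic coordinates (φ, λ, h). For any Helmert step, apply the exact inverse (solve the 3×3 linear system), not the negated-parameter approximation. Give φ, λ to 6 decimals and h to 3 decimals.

start: X=-2004837.7213, Y=-2755267.0435, Z=5378636.7783 m
→ Helmert⁻¹: X=-2004607.8190, Y=-2755022.4646, Z=5378068.4660
→ geod (Bowring, a=6378137.000): φ=57.81836100°, λ=-126.04036300°, h=3637.0990 m

φ=57.818361°, λ=-126.040363°, h=3637.099 m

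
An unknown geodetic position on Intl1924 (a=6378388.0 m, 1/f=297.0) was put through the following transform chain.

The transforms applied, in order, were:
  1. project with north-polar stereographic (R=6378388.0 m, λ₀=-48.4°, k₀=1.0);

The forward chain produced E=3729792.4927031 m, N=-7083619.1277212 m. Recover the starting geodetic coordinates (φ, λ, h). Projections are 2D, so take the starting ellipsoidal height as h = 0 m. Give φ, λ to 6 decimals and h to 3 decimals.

start: E=3729792.4927, N=-7083619.1277 m
→ stereo⁻¹: φ=25.77904700°, λ=-20.63150400°

φ=25.779047°, λ=-20.631504°, h=0.000 m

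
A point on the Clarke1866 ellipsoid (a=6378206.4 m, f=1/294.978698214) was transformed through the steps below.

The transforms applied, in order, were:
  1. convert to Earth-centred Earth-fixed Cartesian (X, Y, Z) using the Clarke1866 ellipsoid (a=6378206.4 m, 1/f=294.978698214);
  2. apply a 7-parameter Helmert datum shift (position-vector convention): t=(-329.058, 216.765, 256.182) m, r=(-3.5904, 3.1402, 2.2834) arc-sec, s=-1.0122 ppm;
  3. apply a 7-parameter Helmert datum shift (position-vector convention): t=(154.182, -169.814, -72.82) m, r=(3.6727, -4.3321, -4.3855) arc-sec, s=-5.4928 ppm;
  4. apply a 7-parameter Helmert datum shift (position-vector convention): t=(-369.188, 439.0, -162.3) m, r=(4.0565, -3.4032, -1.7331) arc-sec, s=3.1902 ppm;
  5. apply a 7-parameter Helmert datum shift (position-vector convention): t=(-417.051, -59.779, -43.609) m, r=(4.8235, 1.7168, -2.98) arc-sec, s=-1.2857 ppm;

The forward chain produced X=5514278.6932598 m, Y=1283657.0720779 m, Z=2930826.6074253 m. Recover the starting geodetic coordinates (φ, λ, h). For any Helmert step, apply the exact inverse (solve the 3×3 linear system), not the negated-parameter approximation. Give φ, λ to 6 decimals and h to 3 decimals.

start: X=5514278.6933, Y=1283657.0721, Z=2930826.6074 m
→ Helmert⁻¹: X=5514659.8913, Y=1283866.7131, Z=2930889.8615
→ Helmert⁻¹: X=5515049.0586, Y=1283527.5989, Z=2930926.5747
→ Helmert⁻¹: X=5514959.4280, Y=1283873.9068, Z=2930876.8052
→ Helmert⁻¹: X=5515263.6599, Y=1283546.3714, Z=2930729.8970
→ geod (Bowring, a=6378206.400): φ=27.52311700°, λ=13.10102800°, h=2492.0450 m

φ=27.523117°, λ=13.101028°, h=2492.045 m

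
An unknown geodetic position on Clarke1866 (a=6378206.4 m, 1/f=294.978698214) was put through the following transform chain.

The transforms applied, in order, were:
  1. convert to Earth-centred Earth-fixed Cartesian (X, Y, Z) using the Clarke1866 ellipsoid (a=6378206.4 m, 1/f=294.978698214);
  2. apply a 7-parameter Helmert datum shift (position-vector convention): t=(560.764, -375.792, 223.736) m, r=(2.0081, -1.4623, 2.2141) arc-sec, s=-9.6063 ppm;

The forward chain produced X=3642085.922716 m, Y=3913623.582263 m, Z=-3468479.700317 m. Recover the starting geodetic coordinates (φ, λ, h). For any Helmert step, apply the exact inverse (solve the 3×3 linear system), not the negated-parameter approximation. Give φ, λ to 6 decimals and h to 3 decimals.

start: X=3642085.9227, Y=3913623.5823, Z=-3468479.7003 m
→ Helmert⁻¹: X=3641577.5623, Y=3913964.1134, Z=-3468800.6793
→ geod (Bowring, a=6378206.400): φ=-33.15556700°, λ=47.06468900°, h=1038.5690 m

φ=-33.155567°, λ=47.064689°, h=1038.569 m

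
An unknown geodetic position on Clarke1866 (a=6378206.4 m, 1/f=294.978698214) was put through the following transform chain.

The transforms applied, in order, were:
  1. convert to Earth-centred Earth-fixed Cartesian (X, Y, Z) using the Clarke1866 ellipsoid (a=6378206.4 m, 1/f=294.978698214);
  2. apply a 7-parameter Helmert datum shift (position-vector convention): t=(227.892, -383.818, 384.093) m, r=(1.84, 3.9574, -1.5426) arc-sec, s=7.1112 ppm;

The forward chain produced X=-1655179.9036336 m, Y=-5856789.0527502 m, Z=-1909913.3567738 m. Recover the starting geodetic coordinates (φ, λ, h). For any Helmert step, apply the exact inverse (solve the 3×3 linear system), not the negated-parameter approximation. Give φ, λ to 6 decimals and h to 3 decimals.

start: X=-1655179.9036, Y=-5856789.0528, Z=-1909913.3568 m
→ Helmert⁻¹: X=-1655315.5750, Y=-5856393.0093, Z=-1910263.3819
→ geod (Bowring, a=6378206.400): φ=-17.53783900°, λ=-105.78300000°, h=2340.0980 m

φ=-17.537839°, λ=-105.783000°, h=2340.098 m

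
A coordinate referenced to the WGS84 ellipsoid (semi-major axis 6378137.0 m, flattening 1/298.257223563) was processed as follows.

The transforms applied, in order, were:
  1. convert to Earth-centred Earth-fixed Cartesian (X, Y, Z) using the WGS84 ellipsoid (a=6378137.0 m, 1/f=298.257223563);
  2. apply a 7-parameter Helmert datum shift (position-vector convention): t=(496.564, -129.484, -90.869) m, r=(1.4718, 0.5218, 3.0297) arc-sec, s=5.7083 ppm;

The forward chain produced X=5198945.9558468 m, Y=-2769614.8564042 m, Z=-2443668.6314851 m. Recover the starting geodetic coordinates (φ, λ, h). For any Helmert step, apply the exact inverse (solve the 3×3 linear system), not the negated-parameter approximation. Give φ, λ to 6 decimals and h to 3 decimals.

φ=-22.667683°, λ=-28.047521°, h=1891.354 m

start: X=5198945.9558, Y=-2769614.8564, Z=-2443668.6315 m
→ Helmert⁻¹: X=5198385.2188, Y=-2769563.3552, Z=-2443530.9010
→ geod (Bowring, a=6378137.000): φ=-22.66768300°, λ=-28.04752100°, h=1891.3540 m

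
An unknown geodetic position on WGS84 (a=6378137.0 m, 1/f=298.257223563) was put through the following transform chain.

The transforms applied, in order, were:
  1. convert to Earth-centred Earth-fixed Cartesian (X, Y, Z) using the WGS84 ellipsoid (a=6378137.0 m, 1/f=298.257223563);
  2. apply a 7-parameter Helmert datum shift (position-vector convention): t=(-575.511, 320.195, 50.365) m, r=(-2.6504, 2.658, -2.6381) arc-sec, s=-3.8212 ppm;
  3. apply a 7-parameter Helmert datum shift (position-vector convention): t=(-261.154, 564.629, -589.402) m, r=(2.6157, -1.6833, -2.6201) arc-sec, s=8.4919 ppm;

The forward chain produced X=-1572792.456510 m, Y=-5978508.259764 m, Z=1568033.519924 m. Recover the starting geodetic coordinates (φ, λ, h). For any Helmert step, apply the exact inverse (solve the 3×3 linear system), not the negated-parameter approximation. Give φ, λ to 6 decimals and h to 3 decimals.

start: X=-1572792.4565, Y=-5978508.2598, Z=1568033.5199 m
→ Helmert⁻¹: X=-1572429.1978, Y=-5979022.1964, Z=1568698.2554
→ Helmert⁻¹: X=-1571803.4303, Y=-5979405.4980, Z=1568556.7974
→ geod (Bowring, a=6378137.000): φ=14.32797000°, λ=-104.72810900°, h=1581.1820 m

φ=14.327970°, λ=-104.728109°, h=1581.182 m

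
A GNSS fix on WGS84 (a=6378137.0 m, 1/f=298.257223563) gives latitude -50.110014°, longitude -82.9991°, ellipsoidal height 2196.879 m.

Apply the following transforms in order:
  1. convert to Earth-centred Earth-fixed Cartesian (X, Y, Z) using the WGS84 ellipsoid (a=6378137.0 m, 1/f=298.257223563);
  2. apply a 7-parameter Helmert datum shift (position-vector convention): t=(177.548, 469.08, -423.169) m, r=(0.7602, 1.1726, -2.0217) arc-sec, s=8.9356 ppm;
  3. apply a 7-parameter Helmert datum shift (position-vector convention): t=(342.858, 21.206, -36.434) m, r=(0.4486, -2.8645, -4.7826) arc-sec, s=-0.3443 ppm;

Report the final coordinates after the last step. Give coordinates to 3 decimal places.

start: φ=-50.110014°, λ=-82.999100°, h=2196.879 m
→ ECEF (a=6378137.000, f=1/298.257223563): X=499715.0000, Y=-4069323.6330, Z=-4872331.3576
→ Helmert 7p (PV): X=499829.4285, Y=-4068877.8554, Z=-4872815.9025
→ Helmert 7p (PV): X=500145.4417, Y=-4068856.2402, Z=-4872852.5667

X=500145.442 m, Y=-4068856.240 m, Z=-4872852.567 m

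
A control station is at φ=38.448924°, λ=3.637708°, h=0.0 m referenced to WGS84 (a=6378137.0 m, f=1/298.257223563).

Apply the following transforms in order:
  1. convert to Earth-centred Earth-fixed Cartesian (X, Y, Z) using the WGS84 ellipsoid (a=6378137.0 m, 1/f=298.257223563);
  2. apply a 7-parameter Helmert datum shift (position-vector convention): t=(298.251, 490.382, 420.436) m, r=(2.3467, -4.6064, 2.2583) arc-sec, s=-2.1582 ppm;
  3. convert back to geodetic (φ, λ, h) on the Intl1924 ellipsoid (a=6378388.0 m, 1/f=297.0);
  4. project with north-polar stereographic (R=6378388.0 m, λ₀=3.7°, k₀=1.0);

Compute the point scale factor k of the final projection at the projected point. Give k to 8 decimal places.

1.23315122

start: φ=38.448924°, λ=3.637708°, h=0.000 m
→ ECEF (a=6378137.000, f=1/298.257223563): X=4991519.5634, Y=317337.9951, Z=3944590.6563
→ Helmert 7p (PV): X=4991715.4751, Y=317837.4640, Z=3945117.6621
→ geod (Bowring, a=6378388.000): φ=38.45217008°, λ=3.64327549°, h=289.9252 m
→ into stereo (λ₀=3.7°): φ=38.45217008°, λ−λ₀=-0.05672451°
scale k = 1.23315122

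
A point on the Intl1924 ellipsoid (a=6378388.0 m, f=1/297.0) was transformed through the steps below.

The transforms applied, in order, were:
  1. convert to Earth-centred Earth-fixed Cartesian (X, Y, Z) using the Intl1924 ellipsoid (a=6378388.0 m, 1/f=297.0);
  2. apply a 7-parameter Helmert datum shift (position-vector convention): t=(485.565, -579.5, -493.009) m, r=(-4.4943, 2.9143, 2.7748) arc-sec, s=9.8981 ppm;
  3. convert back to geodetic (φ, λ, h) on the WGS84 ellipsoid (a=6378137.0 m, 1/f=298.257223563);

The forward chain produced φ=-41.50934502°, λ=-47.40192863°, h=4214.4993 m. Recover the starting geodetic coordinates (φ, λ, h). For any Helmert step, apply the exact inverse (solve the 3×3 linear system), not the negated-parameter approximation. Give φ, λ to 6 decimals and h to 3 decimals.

start: φ=-41.509345°, λ=-47.401929°, h=4214.499 m
→ ECEF (a=6378137.000, f=1/298.257223563): X=3239711.8789, Y=-3523398.2303, Z=-4207742.6640
→ Helmert⁻¹: X=3239206.3058, Y=-3522735.7658, Z=-4207239.0019
→ geod (Bowring, a=6378388.000): φ=-41.51171600°, λ=-47.40101600°, h=3048.3310 m

φ=-41.511716°, λ=-47.401016°, h=3048.331 m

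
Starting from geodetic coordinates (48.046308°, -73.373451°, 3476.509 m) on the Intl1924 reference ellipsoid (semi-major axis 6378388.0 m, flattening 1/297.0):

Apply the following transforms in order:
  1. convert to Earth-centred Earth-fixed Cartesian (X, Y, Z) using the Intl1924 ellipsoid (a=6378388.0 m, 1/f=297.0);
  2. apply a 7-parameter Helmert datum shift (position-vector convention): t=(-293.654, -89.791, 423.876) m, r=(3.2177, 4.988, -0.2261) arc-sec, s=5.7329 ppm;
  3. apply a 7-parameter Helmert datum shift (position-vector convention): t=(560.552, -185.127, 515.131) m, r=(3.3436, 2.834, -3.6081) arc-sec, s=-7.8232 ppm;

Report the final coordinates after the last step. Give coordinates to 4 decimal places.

X=1223416.1212 m, Y=-4096142.1563 m, Z=4723746.4290 m

start: φ=48.046308°, λ=-73.373451°, h=3476.509 m
→ ECEF (a=6378388.000, f=1/297.0): X=1223048.8040, Y=-4095702.8249, Z=4722993.9630
→ Helmert 7p (PV): X=1222871.8865, Y=-4095891.1153, Z=4723351.4462
→ Helmert 7p (PV): X=1223416.1212, Y=-4096142.1563, Z=4723746.4290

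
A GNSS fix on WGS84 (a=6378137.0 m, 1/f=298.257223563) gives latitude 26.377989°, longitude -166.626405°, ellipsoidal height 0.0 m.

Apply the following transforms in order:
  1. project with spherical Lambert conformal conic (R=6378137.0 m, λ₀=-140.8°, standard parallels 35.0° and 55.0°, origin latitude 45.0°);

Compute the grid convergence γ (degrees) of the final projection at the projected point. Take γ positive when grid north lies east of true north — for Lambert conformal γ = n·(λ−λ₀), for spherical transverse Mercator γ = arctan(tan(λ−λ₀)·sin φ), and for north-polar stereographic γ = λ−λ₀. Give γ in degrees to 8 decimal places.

-18.35662702

start: φ=26.377989°, λ=-166.626405°, h=0.000 m
→ into lcc (λ₀=-140.8°): φ=26.37798900°, λ−λ₀=-25.82640500°
convergence γ = -18.35662702°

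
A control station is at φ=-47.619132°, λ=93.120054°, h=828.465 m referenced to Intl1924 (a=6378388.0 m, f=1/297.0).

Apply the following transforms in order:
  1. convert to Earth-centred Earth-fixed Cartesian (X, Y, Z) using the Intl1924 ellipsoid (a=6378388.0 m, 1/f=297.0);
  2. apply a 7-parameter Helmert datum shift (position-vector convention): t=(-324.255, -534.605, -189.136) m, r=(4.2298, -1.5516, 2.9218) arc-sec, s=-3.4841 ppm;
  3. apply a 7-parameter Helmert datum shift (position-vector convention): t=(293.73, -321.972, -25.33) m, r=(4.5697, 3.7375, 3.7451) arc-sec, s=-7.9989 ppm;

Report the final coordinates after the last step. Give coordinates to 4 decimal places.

start: φ=-47.619132°, λ=93.120054°, h=828.465 m
→ ECEF (a=6378388.000, f=1/297.0): X=-234469.2471, Y=4301469.3439, Z=-4689135.2453
→ Helmert 7p (PV): X=-234818.3432, Y=4301012.5889, Z=-4689221.5993
→ Helmert 7p (PV): X=-234685.7944, Y=4300755.8367, Z=-4689109.8796

X=-234685.7944 m, Y=4300755.8367 m, Z=-4689109.8796 m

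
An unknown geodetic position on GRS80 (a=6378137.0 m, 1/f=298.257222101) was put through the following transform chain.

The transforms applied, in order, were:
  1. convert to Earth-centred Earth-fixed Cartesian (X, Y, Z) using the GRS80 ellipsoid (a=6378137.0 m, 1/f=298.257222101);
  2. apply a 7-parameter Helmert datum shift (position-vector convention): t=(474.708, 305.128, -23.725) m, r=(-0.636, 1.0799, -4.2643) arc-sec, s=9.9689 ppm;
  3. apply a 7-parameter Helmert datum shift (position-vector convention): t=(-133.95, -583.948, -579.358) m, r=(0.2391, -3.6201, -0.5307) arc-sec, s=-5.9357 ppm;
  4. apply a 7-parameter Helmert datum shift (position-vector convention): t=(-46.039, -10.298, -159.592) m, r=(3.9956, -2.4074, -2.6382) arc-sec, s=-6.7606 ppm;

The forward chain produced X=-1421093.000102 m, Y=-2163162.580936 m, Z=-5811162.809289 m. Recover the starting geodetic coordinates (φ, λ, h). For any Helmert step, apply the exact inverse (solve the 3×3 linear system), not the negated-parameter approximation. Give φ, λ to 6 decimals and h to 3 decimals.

start: X=-1421093.0001, Y=-2163162.5809, Z=-5811162.8093 m
→ Helmert⁻¹: X=-1421096.7213, Y=-2163297.6494, Z=-5810984.0115
→ Helmert⁻¹: X=-1421067.6183, Y=-2162736.9303, Z=-5810411.6947
→ Helmert⁻¹: X=-1421453.0168, Y=-2163031.9667, Z=-5810344.1587
→ geod (Bowring, a=6378137.000): φ=-66.13155600°, λ=-123.31122300°, h=486.9760 m

φ=-66.131556°, λ=-123.311223°, h=486.976 m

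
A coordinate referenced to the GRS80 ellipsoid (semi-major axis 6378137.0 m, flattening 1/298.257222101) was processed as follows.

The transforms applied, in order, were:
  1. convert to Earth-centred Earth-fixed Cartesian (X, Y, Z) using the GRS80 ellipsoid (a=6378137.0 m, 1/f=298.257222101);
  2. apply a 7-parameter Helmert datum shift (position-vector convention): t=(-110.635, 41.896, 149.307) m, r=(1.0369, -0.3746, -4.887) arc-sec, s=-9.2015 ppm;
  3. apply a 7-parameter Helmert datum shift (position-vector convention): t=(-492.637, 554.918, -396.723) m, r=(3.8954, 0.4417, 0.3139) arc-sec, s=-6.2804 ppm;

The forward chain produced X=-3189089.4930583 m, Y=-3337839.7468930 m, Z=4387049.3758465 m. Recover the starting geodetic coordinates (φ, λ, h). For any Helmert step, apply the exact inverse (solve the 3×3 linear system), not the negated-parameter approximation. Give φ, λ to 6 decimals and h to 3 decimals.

φ=43.735253°, λ=-133.683553°, h=808.724 m

start: X=-3189089.4931, Y=-3337839.7469, Z=4387049.3758 m
→ Helmert⁻¹: X=-3188631.3578, Y=-3338327.9185, Z=4387529.8715
→ Helmert⁻¹: X=-3188462.9967, Y=-3338454.0208, Z=4387443.5085
→ geod (Bowring, a=6378137.000): φ=43.73525300°, λ=-133.68355300°, h=808.7240 m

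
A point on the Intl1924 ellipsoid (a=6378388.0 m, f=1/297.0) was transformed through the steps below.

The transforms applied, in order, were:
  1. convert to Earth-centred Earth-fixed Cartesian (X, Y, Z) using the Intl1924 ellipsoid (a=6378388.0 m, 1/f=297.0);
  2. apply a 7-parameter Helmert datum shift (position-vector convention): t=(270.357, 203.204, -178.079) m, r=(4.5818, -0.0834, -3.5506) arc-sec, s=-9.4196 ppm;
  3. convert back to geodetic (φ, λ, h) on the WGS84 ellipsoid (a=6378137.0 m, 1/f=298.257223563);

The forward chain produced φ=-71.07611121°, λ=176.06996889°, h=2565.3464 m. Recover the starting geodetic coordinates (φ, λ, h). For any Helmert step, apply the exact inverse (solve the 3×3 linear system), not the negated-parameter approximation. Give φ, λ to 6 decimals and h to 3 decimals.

φ=-71.073992°, λ=176.080745°, h=2370.523 m

start: φ=-71.076111°, λ=176.069969°, h=2565.346 m
→ ECEF (a=6378137.000, f=1/298.257223563): X=-2070680.1124, Y=142255.2212, Z=-6013467.8803
→ Helmert⁻¹: X=-2070974.8509, Y=141884.1303, Z=-6013348.7589
→ geod (Bowring, a=6378388.000): φ=-71.07399200°, λ=176.08074500°, h=2370.5230 m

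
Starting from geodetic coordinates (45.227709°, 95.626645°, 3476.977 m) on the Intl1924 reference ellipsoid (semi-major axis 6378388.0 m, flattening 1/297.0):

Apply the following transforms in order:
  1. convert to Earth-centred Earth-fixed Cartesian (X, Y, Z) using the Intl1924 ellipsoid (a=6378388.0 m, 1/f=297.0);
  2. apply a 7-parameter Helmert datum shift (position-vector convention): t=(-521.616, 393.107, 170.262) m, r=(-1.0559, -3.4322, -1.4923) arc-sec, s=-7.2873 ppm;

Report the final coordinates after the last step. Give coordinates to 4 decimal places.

X=-441994.0888 m, Y=4481013.3946 m, Z=4507863.6776 m

start: φ=45.227709°, λ=95.626645°, h=3476.977 m
→ ECEF (a=6378388.000, f=1/297.0): X=-441433.0987, Y=4480626.6699, Z=4507756.5471
→ Helmert 7p (PV): X=-441994.0888, Y=4481013.3946, Z=4507863.6776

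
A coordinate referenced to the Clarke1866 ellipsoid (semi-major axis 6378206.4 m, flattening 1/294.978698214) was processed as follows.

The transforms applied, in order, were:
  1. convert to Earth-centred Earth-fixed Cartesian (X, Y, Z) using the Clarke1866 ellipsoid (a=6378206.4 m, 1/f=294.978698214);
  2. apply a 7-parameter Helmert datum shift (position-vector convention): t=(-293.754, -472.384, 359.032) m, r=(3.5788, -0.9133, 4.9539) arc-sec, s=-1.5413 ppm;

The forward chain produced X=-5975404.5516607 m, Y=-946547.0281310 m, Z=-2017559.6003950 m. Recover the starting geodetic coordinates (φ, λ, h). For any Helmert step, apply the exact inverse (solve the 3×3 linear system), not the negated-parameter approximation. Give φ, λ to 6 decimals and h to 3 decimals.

start: X=-5975404.5517, Y=-946547.0281, Z=-2017559.6004 m
→ Helmert⁻¹: X=-5975151.6614, Y=-945967.6072, Z=-2017878.8728
→ geod (Bowring, a=6378206.400): φ=-18.56360200°, λ=-171.00377400°, h=1203.4980 m

φ=-18.563602°, λ=-171.003774°, h=1203.498 m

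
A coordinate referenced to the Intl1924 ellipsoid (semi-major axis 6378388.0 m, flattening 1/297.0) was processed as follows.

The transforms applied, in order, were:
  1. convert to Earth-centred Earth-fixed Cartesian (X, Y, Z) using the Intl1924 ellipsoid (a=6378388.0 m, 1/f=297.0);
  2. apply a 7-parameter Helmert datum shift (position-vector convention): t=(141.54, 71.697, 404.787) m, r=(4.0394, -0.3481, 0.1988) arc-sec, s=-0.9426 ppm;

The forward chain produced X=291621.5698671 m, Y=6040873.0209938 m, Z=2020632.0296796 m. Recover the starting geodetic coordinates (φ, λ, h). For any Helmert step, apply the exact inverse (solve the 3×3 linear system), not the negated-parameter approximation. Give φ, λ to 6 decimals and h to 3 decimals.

start: X=291621.5699, Y=6040873.0210, Z=2020632.0297 m
→ Helmert⁻¹: X=291489.5361, Y=6040846.2981, Z=2020110.3537
→ geod (Bowring, a=6378388.000): φ=18.58679000°, λ=87.23744400°, h=111.4600 m

φ=18.586790°, λ=87.237444°, h=111.460 m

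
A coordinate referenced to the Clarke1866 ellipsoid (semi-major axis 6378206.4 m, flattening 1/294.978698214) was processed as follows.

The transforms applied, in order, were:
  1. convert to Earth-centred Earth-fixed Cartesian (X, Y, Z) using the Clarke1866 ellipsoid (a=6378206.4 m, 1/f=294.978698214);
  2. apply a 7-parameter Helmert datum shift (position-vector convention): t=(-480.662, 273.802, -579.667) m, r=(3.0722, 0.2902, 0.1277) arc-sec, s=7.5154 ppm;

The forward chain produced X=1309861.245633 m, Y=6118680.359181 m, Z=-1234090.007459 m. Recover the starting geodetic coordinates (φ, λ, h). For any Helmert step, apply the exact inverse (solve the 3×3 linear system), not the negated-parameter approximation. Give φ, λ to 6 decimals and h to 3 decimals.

start: X=1309861.2456, Y=6118680.3592, Z=-1234090.0075 m
→ Helmert⁻¹: X=1310337.5834, Y=6118341.3904, Z=-1233590.3560
→ geod (Bowring, a=6378206.400): φ=-11.22697000°, λ=77.91182900°, h=132.0410 m

φ=-11.226970°, λ=77.911829°, h=132.041 m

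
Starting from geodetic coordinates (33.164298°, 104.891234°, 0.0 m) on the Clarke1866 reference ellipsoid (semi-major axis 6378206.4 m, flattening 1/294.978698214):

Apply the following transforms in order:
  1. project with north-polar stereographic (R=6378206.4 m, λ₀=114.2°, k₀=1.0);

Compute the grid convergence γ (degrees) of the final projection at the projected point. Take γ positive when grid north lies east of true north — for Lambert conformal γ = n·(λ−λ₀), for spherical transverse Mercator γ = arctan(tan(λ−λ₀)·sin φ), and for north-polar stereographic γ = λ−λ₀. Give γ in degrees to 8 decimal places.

-9.30876600

start: φ=33.164298°, λ=104.891234°, h=0.000 m
→ into stereo (λ₀=114.2°): φ=33.16429800°, λ−λ₀=-9.30876600°
convergence γ = -9.30876600°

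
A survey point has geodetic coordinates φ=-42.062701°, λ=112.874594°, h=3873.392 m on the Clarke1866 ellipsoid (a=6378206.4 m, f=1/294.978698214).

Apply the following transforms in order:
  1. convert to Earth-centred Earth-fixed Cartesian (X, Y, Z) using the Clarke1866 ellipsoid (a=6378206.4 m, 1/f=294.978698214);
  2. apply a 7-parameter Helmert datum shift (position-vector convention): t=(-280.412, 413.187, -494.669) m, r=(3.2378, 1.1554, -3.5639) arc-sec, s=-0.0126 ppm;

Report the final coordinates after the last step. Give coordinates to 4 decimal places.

start: φ=-42.062701°, λ=112.874594°, h=3873.392 m
→ ECEF (a=6378206.400, f=1/294.978698214): X=-1844587.9275, Y=4372158.6639, Z=-4253171.2777
→ Helmert 7p (PV): X=-1844816.5972, Y=4372670.4304, Z=-4253586.9295

X=-1844816.5972 m, Y=4372670.4304 m, Z=-4253586.9295 m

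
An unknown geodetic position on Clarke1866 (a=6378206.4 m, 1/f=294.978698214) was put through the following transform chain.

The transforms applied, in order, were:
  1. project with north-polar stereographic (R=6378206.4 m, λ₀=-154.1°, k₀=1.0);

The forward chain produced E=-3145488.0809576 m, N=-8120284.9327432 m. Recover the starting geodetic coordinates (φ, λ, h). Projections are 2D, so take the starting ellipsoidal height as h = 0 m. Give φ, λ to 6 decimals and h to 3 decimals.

φ=21.360856°, λ=-175.274464°, h=0.000 m

start: E=-3145488.0810, N=-8120284.9327 m
→ stereo⁻¹: φ=21.36085600°, λ=-175.27446400°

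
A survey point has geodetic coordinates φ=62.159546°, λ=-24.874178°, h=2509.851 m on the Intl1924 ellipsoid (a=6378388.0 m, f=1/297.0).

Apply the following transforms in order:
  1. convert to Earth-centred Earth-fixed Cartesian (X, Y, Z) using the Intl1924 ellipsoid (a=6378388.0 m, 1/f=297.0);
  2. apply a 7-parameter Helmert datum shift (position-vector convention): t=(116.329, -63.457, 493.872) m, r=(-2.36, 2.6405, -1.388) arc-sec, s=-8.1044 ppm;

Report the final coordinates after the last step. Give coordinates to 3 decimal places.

X=2710799.642 m, Y=-1256760.714 m, Z=5619611.853 m

start: φ=62.159546°, λ=-24.874178°, h=2509.851 m
→ ECEF (a=6378388.000, f=1/297.0): X=2710641.8048, Y=-1256753.4940, Z=5619183.8421
→ Helmert 7p (PV): X=2710799.6423, Y=-1256760.7141, Z=5619611.8532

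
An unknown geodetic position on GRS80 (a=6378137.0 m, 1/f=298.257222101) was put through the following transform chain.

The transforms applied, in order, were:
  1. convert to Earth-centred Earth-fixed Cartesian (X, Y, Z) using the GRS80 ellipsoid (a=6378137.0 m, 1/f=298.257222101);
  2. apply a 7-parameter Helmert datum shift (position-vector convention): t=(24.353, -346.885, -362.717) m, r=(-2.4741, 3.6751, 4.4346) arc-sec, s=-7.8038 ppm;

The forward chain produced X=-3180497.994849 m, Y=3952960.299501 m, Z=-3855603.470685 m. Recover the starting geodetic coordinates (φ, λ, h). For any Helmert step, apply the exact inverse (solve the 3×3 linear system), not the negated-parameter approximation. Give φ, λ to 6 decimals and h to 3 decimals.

φ=-37.413874°, λ=128.815277°, h=2146.035 m

start: X=-3180497.9948, Y=3952960.2995, Z=-3855603.4707 m
→ Helmert⁻¹: X=-3180393.4797, Y=3953452.6558, Z=-3855280.0850
→ geod (Bowring, a=6378137.000): φ=-37.41387400°, λ=128.81527700°, h=2146.0350 m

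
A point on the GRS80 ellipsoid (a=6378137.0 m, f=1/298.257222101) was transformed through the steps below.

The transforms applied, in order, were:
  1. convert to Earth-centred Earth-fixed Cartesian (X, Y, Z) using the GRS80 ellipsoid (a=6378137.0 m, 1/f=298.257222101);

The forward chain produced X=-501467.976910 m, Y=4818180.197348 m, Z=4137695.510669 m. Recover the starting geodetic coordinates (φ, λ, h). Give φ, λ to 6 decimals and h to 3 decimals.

start: X=-501467.9769, Y=4818180.1973, Z=4137695.5107 m
→ geod (Bowring, a=6378137.000): φ=40.69251900°, λ=95.94185400°, h=1691.1820 m

φ=40.692519°, λ=95.941854°, h=1691.182 m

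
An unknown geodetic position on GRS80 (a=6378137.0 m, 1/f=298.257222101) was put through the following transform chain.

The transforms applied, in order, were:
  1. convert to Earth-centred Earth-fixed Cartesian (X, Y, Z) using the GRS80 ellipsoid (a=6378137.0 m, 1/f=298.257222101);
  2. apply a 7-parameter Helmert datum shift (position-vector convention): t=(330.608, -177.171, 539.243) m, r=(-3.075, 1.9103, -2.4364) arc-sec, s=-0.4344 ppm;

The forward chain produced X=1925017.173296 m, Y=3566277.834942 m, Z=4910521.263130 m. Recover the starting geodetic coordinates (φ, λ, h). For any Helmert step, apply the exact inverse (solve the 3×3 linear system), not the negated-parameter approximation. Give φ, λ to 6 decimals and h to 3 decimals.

φ=50.653819°, λ=61.646622°, h=1081.661 m

start: X=1925017.1733, Y=3566277.8349, Z=4910521.2631 m
→ Helmert⁻¹: X=1924599.8010, Y=3566406.0894, Z=4910055.1456
→ geod (Bowring, a=6378137.000): φ=50.65381900°, λ=61.64662200°, h=1081.6610 m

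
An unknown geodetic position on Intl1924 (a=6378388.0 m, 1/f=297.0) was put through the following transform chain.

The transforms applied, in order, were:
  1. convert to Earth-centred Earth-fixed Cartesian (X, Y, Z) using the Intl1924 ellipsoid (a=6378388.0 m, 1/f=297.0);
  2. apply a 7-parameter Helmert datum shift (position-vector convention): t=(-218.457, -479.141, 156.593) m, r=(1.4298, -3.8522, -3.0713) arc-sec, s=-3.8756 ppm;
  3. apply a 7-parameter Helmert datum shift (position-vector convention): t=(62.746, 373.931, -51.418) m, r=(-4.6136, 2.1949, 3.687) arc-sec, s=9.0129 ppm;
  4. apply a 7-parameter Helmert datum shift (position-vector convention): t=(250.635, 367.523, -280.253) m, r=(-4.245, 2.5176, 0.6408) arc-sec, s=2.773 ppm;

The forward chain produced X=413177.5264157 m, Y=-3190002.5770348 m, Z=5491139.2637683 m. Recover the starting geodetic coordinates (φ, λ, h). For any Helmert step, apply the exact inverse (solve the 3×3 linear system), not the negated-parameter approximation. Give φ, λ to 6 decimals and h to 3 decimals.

start: X=413177.5264, Y=-3190002.5770, Z=5491139.2638 m
→ Helmert⁻¹: X=412848.8090, Y=-3190475.5495, Z=5491343.6671
→ Helmert⁻¹: X=412666.8705, Y=-3190950.9238, Z=5491278.6103
→ Helmert⁻¹: X=413036.9864, Y=-3190439.9337, Z=5491157.7006
→ geod (Bowring, a=6378388.000): φ=59.80379200°, λ=-82.62346900°, h=1764.1960 m

φ=59.803792°, λ=-82.623469°, h=1764.196 m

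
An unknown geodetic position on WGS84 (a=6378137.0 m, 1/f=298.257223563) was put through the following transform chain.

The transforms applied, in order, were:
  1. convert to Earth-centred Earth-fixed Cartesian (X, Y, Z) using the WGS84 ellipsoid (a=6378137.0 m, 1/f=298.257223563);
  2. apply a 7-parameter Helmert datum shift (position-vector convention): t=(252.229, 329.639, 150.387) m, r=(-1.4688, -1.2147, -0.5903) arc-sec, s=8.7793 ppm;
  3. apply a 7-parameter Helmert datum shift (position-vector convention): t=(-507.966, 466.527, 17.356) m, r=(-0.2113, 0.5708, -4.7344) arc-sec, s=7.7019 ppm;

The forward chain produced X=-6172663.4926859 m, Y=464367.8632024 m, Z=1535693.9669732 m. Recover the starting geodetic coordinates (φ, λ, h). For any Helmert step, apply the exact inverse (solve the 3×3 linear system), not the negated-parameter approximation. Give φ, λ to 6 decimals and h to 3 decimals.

φ=14.022748°, λ=175.706520°, h=413.469 m

start: X=-6172663.4927, Y=464367.8632, Z=1535693.9670 m
→ Helmert⁻¹: X=-6172122.8839, Y=463754.5213, Z=1535648.1783
→ Helmert⁻¹: X=-6172313.2077, Y=463392.2152, Z=1535523.9596
→ geod (Bowring, a=6378137.000): φ=14.02274800°, λ=175.70652000°, h=413.4690 m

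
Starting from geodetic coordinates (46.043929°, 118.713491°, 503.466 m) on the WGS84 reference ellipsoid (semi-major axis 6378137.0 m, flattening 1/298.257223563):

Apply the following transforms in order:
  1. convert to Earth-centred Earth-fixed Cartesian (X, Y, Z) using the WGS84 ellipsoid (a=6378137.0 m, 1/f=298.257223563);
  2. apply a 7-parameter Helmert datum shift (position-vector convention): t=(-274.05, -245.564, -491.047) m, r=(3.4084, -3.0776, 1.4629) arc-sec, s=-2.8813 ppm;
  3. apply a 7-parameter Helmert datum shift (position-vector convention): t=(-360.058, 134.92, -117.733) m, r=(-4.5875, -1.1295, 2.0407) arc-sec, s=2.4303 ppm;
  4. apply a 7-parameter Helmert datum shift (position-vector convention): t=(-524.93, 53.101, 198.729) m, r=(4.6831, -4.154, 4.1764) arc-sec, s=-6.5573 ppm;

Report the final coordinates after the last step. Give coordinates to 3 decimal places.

start: φ=46.043929°, λ=118.713491°, h=503.466 m
→ ECEF (a=6378137.000, f=1/298.257223563): X=-2130782.0254, Y=3889778.3572, Z=4569000.4927
→ Helmert 7p (PV): X=-2131145.6957, Y=3889430.9737, Z=4568528.7646
→ Helmert 7p (PV): X=-2131574.4307, Y=3889655.8695, Z=4568323.9600
→ Helmert 7p (PV): X=-2132256.1413, Y=3889536.5856, Z=4568538.1167

X=-2132256.141 m, Y=3889536.586 m, Z=4568538.117 m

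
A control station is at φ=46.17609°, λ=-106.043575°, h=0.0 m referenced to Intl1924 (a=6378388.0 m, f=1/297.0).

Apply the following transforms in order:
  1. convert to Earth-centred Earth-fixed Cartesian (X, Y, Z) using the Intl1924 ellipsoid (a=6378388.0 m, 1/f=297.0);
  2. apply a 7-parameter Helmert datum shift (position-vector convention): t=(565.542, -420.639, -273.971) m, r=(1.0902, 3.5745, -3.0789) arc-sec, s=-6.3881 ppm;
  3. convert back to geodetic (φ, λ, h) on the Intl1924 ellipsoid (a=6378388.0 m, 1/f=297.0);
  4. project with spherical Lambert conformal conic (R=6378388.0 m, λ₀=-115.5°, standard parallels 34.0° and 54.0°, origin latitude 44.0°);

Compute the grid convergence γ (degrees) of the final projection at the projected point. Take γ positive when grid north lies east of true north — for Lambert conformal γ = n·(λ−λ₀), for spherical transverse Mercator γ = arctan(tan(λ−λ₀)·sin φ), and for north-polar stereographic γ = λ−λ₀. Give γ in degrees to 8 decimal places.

start: φ=46.176090°, λ=-106.043575°, h=0.000 m
→ ECEF (a=6378388.000, f=1/297.0): X=-1222771.3977, Y=-4252102.9401, Z=4578905.9987
→ Helmert 7p (PV): X=-1222182.1645, Y=-4252502.3655, Z=4578601.4932
→ geod (Bowring, a=6378388.000): φ=46.17275821°, λ=-106.03481262°, h=-66.5992 m
→ into lcc (λ₀=-115.5°): φ=46.17275821°, λ−λ₀=9.46518738°
convergence γ = 6.60911233°

6.60911233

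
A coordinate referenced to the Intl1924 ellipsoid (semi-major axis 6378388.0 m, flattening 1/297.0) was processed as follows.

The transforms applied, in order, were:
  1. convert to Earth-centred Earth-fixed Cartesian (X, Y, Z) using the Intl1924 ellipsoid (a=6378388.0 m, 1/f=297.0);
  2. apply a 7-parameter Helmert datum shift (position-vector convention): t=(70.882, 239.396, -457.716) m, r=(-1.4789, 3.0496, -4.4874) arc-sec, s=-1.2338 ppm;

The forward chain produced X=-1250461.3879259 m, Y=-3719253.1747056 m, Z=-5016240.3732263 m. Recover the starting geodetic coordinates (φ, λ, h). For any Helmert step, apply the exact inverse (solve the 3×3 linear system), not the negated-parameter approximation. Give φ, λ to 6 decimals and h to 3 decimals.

start: X=-1250461.3879, Y=-3719253.1747, Z=-5016240.3732 m
→ Helmert⁻¹: X=-1250378.7349, Y=-3719488.3994, Z=-5015834.0008
→ geod (Bowring, a=6378388.000): φ=-52.15019600°, λ=-108.58107700°, h=3368.7240 m

φ=-52.150196°, λ=-108.581077°, h=3368.724 m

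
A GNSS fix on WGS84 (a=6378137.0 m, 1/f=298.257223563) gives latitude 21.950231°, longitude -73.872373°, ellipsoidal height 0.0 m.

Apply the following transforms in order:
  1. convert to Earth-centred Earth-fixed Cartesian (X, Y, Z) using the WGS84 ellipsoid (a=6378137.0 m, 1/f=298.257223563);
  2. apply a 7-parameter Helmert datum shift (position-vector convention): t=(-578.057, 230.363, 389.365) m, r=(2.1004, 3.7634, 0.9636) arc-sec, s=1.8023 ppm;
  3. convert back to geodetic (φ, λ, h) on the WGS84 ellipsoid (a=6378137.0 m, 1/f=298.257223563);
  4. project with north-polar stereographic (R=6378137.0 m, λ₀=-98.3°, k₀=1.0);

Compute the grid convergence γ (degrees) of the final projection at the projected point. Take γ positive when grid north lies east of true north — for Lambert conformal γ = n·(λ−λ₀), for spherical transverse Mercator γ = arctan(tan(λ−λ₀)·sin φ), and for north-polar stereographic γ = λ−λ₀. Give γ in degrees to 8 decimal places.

start: φ=21.950231°, λ=-73.872373°, h=0.000 m
→ ECEF (a=6378137.000, f=1/298.257223563): X=1644041.6595, Y=-5685625.0421, Z=2369302.3649
→ Helmert 7p (PV): X=1643536.3561, Y=-5685421.3726, Z=2369608.1067
→ geod (Bowring, a=6378137.000): φ=21.95392638°, λ=-73.87652474°, h=-197.3439 m
→ into stereo (λ₀=-98.3°): φ=21.95392638°, λ−λ₀=24.42347526°
convergence γ = 24.42347526°

24.42347526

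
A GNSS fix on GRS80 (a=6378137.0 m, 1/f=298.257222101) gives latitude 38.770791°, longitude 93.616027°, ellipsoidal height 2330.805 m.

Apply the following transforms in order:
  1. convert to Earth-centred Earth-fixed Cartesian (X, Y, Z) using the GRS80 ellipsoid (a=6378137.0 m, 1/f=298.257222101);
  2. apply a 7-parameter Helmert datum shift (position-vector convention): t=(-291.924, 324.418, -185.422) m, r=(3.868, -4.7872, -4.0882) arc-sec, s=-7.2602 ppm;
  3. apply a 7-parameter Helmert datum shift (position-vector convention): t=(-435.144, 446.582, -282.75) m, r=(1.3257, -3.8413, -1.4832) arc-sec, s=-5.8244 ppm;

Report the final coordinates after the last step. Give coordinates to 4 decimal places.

start: φ=38.770791°, λ=93.616027°, h=2330.805 m
→ ECEF (a=6378137.000, f=1/298.257222101): X=-314157.5748, Y=4971201.4022, Z=3973969.9402
→ Helmert 7p (PV): X=-314440.9199, Y=4971421.4332, Z=3973841.5973
→ Helmert 7p (PV): X=-314912.4894, Y=4971815.7803, Z=3973561.7983

X=-314912.4894 m, Y=4971815.7803 m, Z=3973561.7983 m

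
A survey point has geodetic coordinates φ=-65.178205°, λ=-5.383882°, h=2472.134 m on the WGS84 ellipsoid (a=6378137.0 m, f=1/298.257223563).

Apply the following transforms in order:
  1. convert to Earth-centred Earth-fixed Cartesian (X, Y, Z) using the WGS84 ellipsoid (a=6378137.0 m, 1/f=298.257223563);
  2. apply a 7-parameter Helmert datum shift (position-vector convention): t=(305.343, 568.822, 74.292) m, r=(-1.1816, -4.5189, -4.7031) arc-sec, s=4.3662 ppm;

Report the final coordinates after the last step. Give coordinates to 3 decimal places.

X=2674564.553 m, Y=-251546.747 m, Z=-5768213.350 m

start: φ=-65.178205°, λ=-5.383882°, h=2472.134 m
→ ECEF (a=6378137.000, f=1/298.257223563): X=2674126.9067, Y=-252020.4506, Z=-5768322.4862
→ Helmert 7p (PV): X=2674564.5534, Y=-251546.7471, Z=-5768213.3504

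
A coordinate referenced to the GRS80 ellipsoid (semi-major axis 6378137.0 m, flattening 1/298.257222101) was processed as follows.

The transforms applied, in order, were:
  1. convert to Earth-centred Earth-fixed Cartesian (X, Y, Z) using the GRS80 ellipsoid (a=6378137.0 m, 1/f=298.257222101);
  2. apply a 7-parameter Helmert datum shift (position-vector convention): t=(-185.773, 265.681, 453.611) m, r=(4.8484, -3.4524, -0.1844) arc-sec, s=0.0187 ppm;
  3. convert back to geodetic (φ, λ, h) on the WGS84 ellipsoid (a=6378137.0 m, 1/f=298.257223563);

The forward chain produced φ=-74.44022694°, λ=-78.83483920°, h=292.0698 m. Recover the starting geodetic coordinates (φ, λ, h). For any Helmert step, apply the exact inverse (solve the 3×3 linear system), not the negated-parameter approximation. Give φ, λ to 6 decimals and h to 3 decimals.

start: φ=-74.440227°, λ=-78.834839°, h=292.070 m
→ ECEF (a=6378137.000, f=1/298.257223563): X=332342.9078, Y=-1683827.3200, Z=-6122581.6417
→ Helmert⁻¹: X=332427.6953, Y=-1684236.5978, Z=-6123001.1132
→ geod (Bowring, a=6378137.000): φ=-74.43762800°, λ=-78.83470800°, h=808.2870 m

φ=-74.437628°, λ=-78.834708°, h=808.287 m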